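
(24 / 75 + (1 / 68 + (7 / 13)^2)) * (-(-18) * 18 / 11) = 14536341/790075 = 18.40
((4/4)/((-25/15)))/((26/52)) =-6/5 = -1.20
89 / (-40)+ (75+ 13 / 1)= 3431/40 = 85.78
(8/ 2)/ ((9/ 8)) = 32/9 = 3.56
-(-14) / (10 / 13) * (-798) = -72618/5 = -14523.60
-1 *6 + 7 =1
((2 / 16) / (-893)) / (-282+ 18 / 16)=1/2006571 = 0.00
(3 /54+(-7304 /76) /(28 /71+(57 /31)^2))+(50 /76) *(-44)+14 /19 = -429356521/8008614 = -53.61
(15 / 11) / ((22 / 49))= 735/242 = 3.04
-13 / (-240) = 13/240 = 0.05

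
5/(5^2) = 0.20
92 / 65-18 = -1078/65 = -16.58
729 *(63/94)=45927/94 = 488.59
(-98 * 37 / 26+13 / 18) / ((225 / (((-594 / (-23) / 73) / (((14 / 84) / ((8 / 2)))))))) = -5.24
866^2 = 749956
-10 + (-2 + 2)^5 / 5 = -10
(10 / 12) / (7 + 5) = 5/72 = 0.07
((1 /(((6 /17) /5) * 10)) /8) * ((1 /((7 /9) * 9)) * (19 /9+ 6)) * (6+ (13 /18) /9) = 1222385/979776 = 1.25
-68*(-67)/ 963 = 4556/963 = 4.73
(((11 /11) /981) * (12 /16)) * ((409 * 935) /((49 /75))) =447.50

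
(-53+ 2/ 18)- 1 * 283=-3023/9 = -335.89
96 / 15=32/5 = 6.40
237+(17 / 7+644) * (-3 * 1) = -1702.29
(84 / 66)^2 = 196/121 = 1.62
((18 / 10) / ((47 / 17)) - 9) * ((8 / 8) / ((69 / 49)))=-32046/5405 = -5.93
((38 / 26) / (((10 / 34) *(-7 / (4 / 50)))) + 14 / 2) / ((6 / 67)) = 5291593/68250 = 77.53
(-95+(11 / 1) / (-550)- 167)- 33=-14751/50 = -295.02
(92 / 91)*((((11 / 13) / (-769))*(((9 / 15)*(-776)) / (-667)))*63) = -0.05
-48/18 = -8/3 = -2.67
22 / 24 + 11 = 143/12 = 11.92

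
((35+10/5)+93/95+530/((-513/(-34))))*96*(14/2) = 42003584/855 = 49127.00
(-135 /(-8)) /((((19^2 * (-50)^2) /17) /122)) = 27999/722000 = 0.04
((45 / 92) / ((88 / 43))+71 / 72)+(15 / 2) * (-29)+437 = 16082915/72864 = 220.73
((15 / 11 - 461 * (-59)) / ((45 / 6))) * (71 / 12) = 10621742/495 = 21458.06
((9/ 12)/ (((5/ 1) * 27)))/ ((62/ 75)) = 5/744 = 0.01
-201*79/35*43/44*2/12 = -227599/3080 = -73.90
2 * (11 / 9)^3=2662/729 = 3.65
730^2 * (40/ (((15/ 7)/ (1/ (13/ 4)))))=119369600/39 = 3060758.97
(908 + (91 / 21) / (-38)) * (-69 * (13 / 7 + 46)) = -797459795/266 = -2997969.15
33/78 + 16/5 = 471/130 = 3.62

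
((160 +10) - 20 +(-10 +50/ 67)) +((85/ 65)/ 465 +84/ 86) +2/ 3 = 826619029/5805215 = 142.39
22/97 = 0.23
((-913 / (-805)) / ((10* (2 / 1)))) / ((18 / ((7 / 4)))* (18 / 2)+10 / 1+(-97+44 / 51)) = 46563/5283100 = 0.01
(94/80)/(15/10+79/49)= 2303/6100 = 0.38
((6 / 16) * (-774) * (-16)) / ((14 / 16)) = 5307.43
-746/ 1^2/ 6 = -373/3 = -124.33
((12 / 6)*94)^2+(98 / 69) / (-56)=35343.97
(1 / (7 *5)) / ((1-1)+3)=1/105 = 0.01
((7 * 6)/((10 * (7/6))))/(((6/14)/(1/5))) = 42/25 = 1.68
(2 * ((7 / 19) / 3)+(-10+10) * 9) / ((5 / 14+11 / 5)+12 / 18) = 980/12863 = 0.08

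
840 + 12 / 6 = 842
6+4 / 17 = 106/17 = 6.24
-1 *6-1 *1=-7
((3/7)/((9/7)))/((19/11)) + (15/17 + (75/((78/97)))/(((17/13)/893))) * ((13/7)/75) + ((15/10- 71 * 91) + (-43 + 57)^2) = -22704407/4845 = -4686.15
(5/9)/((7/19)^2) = 1805/441 = 4.09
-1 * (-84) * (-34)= -2856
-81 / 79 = -1.03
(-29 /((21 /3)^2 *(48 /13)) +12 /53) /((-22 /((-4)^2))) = -8243/171402 = -0.05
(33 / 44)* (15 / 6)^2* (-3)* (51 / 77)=-11475/1232 = -9.31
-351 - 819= -1170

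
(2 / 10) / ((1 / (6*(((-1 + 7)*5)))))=36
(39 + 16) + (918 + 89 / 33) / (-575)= 44054/825 = 53.40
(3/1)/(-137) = -3/137 = -0.02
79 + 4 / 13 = 1031/13 = 79.31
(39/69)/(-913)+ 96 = 2015891/20999 = 96.00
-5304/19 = -279.16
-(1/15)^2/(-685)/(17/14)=14/2620125 = 0.00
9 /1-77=-68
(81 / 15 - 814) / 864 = -4043/4320 = -0.94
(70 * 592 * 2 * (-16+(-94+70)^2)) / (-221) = -46412800/221 = -210012.67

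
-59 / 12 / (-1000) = 59/12000 = 0.00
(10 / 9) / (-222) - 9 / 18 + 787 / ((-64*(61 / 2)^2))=-30822125/59476464 = -0.52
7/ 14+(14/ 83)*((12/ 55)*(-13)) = 197/9130 = 0.02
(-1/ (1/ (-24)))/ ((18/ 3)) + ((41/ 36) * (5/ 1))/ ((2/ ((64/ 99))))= 5204/891 = 5.84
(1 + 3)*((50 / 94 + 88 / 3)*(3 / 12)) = 4211/141 = 29.87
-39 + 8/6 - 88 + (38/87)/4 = -21847/174 = -125.56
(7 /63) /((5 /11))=11/45 = 0.24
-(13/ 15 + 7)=-7.87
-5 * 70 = -350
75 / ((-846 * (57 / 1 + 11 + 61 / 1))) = -25/36378 = 0.00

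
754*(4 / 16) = 377/2 = 188.50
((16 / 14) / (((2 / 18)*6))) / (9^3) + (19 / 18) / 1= 3599/3402 = 1.06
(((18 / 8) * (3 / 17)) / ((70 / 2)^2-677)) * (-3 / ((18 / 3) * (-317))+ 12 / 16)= 25731/47250752 = 0.00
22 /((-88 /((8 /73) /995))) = -2/72635 = 0.00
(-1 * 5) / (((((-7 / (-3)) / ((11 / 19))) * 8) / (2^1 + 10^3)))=-82665/532 = -155.39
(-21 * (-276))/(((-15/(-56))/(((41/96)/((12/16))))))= 12321.87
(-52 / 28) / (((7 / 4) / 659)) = -34268/49 = -699.35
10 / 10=1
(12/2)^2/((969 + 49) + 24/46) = 414/11713 = 0.04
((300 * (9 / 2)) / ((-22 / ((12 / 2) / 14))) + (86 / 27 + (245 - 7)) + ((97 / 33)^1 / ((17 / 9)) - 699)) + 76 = -14368957/35343 = -406.56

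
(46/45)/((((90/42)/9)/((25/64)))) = 161/96 = 1.68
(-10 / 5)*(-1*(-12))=-24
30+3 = 33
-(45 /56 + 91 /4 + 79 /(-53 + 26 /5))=-21.90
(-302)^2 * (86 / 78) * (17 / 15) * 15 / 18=33335062/351 = 94971.69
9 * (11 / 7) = 99/7 = 14.14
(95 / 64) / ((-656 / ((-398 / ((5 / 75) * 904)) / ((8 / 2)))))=283575/75907072 = 0.00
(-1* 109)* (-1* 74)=8066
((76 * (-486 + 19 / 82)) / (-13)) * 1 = 1513654/533 = 2839.88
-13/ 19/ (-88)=13/1672 = 0.01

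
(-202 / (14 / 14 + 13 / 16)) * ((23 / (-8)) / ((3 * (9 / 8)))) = 74336/783 = 94.94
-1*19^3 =-6859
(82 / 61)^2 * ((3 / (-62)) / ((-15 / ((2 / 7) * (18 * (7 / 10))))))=60516/2883775 = 0.02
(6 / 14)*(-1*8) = -24/7 = -3.43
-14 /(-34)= 7/17 = 0.41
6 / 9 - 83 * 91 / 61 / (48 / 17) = -126449/2928 = -43.19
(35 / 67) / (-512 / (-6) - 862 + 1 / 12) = -420/624373 = 0.00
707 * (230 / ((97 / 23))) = 38557.01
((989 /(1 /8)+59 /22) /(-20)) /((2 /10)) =-174123/88 = -1978.67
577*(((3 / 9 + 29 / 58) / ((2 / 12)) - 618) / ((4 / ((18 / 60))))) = -1061103/40 = -26527.58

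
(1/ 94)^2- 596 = -5266255/8836 = -596.00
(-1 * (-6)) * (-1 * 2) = -12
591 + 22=613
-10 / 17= -0.59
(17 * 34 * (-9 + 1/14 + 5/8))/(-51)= 2635/28 = 94.11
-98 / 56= -7/4 = -1.75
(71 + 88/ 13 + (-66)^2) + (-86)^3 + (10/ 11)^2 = -993540469/1573 = -631621.40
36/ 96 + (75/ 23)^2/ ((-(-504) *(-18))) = 199337/533232 = 0.37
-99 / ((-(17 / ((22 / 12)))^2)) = 1331/1156 = 1.15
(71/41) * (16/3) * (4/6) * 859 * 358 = 698689984/369 = 1893468.79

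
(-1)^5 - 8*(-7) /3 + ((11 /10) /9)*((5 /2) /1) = 647/36 = 17.97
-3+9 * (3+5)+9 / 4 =285/4 = 71.25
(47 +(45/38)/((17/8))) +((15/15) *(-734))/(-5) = 313887/1615 = 194.36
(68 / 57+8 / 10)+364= 104308/285 = 365.99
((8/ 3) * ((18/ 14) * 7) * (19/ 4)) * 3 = 342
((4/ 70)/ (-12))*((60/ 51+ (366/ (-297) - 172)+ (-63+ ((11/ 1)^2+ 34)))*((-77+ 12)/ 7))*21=-875771/11781 = -74.34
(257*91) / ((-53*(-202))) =23387/10706 = 2.18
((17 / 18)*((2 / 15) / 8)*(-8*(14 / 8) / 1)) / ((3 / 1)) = -119/1620 = -0.07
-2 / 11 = -0.18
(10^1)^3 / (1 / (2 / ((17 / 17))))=2000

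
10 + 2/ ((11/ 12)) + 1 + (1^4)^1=156/11 = 14.18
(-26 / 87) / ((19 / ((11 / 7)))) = -286/11571 = -0.02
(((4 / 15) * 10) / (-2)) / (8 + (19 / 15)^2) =-300/2161 = -0.14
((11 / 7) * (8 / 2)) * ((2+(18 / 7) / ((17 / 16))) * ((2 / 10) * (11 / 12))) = 63646/12495 = 5.09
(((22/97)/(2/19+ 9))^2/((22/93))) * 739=545829834/281601961 = 1.94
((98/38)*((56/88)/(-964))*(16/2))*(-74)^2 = -3756536/50369 = -74.58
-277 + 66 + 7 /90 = -18983/90 = -210.92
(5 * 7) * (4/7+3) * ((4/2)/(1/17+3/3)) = 2125/9 = 236.11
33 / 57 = 11/19 = 0.58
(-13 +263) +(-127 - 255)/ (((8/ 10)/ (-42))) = 20305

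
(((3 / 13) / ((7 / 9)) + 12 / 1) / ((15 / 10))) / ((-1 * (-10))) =373/455 = 0.82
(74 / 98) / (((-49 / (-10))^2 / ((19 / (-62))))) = -35150/3647119 = -0.01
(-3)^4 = 81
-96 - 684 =-780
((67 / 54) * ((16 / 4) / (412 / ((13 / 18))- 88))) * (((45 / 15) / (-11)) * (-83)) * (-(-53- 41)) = 21.89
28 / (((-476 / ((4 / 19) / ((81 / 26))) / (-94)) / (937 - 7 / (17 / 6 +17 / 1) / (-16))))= 350.13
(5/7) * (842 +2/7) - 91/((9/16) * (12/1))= 778124/1323 = 588.15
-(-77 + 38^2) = -1367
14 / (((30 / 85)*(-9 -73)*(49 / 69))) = -391/574 = -0.68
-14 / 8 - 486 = -1951/4 = -487.75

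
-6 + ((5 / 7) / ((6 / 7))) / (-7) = -257/42 = -6.12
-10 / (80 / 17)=-17/8 = -2.12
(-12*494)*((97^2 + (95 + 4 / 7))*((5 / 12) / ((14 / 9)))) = -739503180/49 = -15091901.63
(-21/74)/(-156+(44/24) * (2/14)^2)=3087/1696561 = 0.00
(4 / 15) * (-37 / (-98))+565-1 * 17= 402854/735 = 548.10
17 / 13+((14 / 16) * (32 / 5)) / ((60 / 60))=449/65 = 6.91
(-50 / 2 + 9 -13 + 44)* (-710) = -10650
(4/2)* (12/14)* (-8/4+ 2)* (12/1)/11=0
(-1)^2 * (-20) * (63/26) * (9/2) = -2835/13 = -218.08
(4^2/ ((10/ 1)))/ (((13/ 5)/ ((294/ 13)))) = 2352/169 = 13.92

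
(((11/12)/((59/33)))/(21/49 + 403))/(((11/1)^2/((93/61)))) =651/40654304 = 0.00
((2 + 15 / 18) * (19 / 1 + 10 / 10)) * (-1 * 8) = -1360/3 = -453.33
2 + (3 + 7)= 12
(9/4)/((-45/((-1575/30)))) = 21/8 = 2.62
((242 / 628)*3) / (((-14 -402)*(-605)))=3/653120 = 0.00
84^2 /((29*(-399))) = -336/551 = -0.61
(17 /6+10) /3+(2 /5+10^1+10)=2221/90 = 24.68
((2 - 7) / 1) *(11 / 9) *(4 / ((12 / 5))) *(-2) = 20.37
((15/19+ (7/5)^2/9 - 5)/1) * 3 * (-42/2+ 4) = 290173/1425 = 203.63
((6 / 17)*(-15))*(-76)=6840/17 = 402.35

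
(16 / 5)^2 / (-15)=-256/375 = -0.68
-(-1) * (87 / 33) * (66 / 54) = 29/9 = 3.22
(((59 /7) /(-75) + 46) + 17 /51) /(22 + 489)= 24266/268275 = 0.09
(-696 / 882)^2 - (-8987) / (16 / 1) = 194415379/345744 = 562.31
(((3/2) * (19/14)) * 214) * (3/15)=6099/70 = 87.13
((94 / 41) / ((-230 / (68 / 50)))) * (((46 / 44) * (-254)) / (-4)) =-101473/112750 = -0.90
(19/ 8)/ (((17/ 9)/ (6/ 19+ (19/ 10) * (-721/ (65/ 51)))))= -119433879/88400 = -1351.06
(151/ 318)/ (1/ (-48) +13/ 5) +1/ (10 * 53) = 61019/328070 = 0.19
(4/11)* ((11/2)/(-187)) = -0.01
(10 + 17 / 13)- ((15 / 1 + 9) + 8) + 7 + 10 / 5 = -152/13 = -11.69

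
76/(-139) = -76/139 = -0.55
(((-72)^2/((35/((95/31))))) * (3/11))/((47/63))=2659392/16027 = 165.93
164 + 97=261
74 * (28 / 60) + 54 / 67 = 35516/1005 = 35.34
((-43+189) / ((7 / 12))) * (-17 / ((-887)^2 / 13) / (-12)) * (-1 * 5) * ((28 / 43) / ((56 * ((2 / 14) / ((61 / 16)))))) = -4920565/541297072 = -0.01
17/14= 1.21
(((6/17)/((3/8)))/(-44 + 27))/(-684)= 4/49419 = 0.00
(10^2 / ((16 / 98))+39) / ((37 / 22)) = 14333/37 = 387.38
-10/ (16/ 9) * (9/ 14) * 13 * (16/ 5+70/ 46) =-571779/2576 = -221.96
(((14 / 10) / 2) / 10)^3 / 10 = 343/10000000 = 0.00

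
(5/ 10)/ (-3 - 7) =-0.05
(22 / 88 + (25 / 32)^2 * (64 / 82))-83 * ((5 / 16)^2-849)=739544181/10496 = 70459.62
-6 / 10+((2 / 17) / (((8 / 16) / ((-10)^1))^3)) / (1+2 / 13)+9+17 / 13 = -2671819/3315 = -805.98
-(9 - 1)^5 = -32768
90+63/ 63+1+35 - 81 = 46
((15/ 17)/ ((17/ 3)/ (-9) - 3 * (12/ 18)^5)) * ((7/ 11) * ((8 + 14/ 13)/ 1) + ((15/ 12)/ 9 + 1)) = -4805865/807092 = -5.95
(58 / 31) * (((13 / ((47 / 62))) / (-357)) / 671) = -1508/11258709 = 0.00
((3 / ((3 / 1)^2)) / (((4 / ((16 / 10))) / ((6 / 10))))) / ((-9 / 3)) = -2/75 = -0.03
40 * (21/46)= 420/23 = 18.26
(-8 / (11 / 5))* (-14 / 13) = 560/143 = 3.92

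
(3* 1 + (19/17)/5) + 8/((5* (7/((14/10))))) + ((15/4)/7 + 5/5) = 60443/11900 = 5.08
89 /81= 1.10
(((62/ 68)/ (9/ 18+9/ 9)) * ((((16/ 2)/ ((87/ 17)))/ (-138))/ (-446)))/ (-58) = -31/116464203 = 0.00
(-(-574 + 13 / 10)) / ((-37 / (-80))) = 45816/37 = 1238.27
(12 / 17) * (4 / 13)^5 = 12288/6311981 = 0.00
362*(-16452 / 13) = -5955624/13 = -458124.92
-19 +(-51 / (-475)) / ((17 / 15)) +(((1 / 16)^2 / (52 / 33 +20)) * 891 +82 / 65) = -787078835/45021184 = -17.48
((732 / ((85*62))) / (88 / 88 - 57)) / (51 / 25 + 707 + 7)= -305/88049052 = 0.00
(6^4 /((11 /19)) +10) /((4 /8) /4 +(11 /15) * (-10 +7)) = -11920/11 = -1083.64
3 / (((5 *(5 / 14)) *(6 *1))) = 7/25 = 0.28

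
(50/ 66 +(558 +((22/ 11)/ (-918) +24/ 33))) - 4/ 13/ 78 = 477392566/853281 = 559.48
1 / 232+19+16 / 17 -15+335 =1340745/3944 = 339.95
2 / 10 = 1/5 = 0.20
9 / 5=1.80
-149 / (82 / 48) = -3576/41 = -87.22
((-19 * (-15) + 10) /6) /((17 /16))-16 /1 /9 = 6808/153 = 44.50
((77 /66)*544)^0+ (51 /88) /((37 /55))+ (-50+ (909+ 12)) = 258367/296 = 872.86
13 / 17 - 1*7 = -106/17 = -6.24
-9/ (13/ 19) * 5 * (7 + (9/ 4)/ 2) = -4275/8 = -534.38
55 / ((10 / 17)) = 93.50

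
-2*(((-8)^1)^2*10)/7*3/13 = -3840/91 = -42.20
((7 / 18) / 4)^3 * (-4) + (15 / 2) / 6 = 1.25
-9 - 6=-15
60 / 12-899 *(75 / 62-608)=1091019/2 = 545509.50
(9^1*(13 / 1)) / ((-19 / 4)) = -468/19 = -24.63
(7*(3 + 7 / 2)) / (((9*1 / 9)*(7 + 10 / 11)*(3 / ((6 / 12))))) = 1001/1044 = 0.96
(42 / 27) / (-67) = -0.02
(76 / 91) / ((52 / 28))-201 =-33893/169 = -200.55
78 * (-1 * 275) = -21450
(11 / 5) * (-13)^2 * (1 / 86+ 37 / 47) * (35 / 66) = 3819907/24252 = 157.51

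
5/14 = 0.36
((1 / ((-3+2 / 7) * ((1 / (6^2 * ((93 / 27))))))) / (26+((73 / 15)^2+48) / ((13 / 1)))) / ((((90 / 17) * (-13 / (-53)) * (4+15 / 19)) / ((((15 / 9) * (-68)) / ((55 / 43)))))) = 816702440/39544791 = 20.65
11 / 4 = 2.75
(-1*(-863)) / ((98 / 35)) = 308.21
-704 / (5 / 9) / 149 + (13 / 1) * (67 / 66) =230719/49170 = 4.69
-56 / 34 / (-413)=4/1003 = 0.00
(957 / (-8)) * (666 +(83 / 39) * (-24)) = -3825129/52 = -73560.17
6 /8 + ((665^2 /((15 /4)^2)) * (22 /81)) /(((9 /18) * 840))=922309/43740 = 21.09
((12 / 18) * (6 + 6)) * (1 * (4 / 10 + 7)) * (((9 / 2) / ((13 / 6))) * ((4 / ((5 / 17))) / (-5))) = -543456/1625 = -334.43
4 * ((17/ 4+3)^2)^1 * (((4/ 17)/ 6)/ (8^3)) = 841/52224 = 0.02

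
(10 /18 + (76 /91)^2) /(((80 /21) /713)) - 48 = 52958197/283920 = 186.53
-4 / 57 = -0.07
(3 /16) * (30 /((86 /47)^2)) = 1.68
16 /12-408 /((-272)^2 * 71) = 1.33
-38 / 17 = -2.24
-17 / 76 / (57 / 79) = -1343/4332 = -0.31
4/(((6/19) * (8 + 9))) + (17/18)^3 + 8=950545/99144 = 9.59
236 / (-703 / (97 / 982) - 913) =-22892/778907 = -0.03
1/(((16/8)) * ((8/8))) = 1/2 = 0.50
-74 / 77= -0.96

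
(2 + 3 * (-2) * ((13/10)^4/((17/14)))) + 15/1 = 2.89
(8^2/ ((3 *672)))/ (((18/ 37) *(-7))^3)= -50653/63011844 = 0.00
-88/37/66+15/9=181/111 = 1.63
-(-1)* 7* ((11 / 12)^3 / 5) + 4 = 43877/8640 = 5.08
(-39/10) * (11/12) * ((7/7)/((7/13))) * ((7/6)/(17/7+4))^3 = -31244213/787320000 = -0.04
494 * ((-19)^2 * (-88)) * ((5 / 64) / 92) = -4904185/368 = -13326.59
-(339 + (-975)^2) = -950964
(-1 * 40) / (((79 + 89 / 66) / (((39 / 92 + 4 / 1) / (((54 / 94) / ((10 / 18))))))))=-21041900/9879489 = -2.13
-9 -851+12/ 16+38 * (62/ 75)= -248351/300 = -827.84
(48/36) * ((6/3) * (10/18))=40/27 = 1.48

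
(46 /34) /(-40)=-23/680 = -0.03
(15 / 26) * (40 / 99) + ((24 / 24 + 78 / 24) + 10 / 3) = 4471/572 = 7.82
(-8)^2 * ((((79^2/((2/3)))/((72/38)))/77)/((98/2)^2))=948632/554631 = 1.71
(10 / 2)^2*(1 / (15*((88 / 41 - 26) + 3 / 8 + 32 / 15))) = -0.08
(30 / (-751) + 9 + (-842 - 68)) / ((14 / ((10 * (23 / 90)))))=-15563663/94626 = -164.48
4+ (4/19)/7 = 536/133 = 4.03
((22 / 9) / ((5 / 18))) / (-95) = -44/475 = -0.09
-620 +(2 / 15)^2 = -619.98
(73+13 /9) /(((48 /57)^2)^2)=43657535/294912 = 148.04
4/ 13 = 0.31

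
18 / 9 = 2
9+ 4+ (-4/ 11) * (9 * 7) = -109/11 = -9.91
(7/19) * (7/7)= 0.37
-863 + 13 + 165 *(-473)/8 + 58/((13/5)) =-10583.32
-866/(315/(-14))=1732/45 = 38.49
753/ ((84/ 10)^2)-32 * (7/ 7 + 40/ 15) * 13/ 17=-263407/3332 = -79.05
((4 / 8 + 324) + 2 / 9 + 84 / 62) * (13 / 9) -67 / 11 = 25682519/55242 = 464.91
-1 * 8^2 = -64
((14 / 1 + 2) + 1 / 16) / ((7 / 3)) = 771/112 = 6.88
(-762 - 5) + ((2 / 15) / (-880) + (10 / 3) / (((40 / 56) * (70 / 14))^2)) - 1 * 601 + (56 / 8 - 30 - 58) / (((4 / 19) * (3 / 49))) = -84171877/11000 = -7651.99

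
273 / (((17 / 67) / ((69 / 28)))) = 2651.43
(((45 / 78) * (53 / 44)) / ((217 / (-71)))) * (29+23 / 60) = -6634169/992992 = -6.68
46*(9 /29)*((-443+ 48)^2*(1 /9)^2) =7177150/261 = 27498.66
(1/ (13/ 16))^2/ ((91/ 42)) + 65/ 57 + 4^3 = 8245013/125229 = 65.84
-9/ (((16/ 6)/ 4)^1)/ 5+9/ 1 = 63/10 = 6.30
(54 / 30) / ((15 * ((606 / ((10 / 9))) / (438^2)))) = 21316/505 = 42.21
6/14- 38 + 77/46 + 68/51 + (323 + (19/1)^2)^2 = 451915507/966 = 467821.44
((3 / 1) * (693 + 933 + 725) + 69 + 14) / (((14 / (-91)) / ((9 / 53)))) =-417456/53 = -7876.53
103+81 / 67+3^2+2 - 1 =7652/67 = 114.21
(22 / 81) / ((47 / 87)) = 0.50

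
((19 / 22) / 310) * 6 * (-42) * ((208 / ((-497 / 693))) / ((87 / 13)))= 9710064/319145 = 30.43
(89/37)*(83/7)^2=613121/1813 = 338.18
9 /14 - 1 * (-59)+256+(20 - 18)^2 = 4475/14 = 319.64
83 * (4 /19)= 332/19 = 17.47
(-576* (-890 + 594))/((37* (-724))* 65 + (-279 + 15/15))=-85248/870749 = -0.10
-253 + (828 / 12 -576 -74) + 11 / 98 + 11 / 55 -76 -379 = -631457/490 = -1288.69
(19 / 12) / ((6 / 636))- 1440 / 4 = -1153/6 = -192.17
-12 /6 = -2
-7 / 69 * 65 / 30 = -91/414 = -0.22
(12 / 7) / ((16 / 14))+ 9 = 10.50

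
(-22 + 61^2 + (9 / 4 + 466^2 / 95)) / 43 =2275099/16340 = 139.23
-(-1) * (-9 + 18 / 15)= -39/5 = -7.80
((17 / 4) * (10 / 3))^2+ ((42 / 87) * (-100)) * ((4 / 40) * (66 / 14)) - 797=-646303/1044 = -619.06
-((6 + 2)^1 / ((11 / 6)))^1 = -48/11 = -4.36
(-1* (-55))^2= 3025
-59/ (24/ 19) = -46.71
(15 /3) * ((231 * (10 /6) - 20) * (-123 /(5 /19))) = -853005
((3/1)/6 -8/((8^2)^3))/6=5461/65536 = 0.08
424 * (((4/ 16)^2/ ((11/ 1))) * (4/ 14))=53/77 = 0.69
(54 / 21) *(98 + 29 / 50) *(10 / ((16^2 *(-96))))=-0.10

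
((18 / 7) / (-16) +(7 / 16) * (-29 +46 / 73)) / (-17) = 102793/138992 = 0.74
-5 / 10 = -1/2 = -0.50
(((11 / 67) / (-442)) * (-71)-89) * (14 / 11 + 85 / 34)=-218693795/651508 = -335.67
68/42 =34/21 = 1.62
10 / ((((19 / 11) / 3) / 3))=990/19 = 52.11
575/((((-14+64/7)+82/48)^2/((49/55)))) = 6914880/133837 = 51.67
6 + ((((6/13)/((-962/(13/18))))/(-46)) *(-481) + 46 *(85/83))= 1216525/22908 = 53.10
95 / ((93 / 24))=760/31 = 24.52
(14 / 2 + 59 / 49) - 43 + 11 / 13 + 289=162467/637 = 255.05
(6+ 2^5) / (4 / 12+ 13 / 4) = 456/43 = 10.60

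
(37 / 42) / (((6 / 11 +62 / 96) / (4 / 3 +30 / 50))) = 2552/1785 = 1.43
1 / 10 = 0.10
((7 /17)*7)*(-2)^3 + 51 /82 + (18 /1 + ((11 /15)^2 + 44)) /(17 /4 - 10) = -240318371/7213950 = -33.31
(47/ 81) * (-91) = -4277/81 = -52.80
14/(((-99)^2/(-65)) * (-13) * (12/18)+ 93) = 70/6999 = 0.01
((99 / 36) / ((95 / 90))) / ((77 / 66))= 297/133 = 2.23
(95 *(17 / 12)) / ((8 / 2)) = 1615/48 = 33.65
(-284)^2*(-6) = -483936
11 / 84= 0.13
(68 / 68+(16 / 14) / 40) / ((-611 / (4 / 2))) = -72/21385 = 0.00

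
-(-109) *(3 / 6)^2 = 109/4 = 27.25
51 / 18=17/6 = 2.83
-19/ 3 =-6.33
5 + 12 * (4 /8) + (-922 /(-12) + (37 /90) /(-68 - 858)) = 7319993/83340 = 87.83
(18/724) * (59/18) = 0.08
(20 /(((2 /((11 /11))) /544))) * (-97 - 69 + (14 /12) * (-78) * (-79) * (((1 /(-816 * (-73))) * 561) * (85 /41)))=-417415620/2993 = -139463.96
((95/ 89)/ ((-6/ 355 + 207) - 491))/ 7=-33725/62814598 = 0.00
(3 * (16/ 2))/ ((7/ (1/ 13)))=24/91 = 0.26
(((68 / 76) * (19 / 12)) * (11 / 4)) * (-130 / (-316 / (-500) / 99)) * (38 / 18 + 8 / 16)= -785516875/3792 = -207151.07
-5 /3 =-1.67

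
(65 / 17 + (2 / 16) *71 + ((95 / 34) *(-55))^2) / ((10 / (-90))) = -212662.41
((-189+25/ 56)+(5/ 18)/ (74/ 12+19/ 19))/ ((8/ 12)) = -1361831/4816 = -282.77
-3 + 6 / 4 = -3/2 = -1.50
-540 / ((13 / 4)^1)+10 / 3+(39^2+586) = 75823/39 = 1944.18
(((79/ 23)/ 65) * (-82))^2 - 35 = -36261391/2235025 = -16.22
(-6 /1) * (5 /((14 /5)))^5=-29296875/268912 = -108.95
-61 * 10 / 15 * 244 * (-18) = 178608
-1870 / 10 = -187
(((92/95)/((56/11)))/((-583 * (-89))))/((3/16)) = 184/9410415 = 0.00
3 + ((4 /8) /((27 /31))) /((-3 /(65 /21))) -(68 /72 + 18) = -28129/1701 = -16.54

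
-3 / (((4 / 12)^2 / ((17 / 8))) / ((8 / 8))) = -459/8 = -57.38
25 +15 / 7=190/7 = 27.14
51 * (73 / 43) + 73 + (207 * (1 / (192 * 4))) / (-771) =451463715/2829056 = 159.58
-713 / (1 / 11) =-7843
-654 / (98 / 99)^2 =-3204927/4802 = -667.42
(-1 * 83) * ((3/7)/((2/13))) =-3237/14 = -231.21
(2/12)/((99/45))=5/66 = 0.08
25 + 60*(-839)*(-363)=18273445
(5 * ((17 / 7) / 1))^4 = 52200625/2401 = 21741.20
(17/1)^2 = 289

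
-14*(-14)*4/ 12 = 196/3 = 65.33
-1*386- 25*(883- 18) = -22011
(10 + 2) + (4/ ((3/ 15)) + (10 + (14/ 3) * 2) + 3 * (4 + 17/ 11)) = 2243/33 = 67.97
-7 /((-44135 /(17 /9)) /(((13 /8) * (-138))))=-391/5820 = -0.07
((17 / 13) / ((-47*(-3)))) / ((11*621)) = 17/12521223 = 0.00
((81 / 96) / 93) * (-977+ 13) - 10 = -4649/248 = -18.75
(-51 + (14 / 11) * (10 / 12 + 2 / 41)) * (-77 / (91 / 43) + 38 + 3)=-1349680/5863 = -230.20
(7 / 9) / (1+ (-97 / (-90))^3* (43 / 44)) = 24948000/71320939 = 0.35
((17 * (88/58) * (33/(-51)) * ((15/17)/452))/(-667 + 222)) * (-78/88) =-1287/19832404 = 0.00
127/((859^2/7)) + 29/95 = 21483004/70098695 = 0.31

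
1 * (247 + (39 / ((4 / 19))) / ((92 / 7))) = 96083/368 = 261.10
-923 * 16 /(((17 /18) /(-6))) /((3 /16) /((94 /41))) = 799598592/697 = 1147200.28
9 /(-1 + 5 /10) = -18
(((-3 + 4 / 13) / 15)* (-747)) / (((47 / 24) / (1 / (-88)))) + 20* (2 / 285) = -244285/383097 = -0.64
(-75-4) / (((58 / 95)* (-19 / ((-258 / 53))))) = -50955/1537 = -33.15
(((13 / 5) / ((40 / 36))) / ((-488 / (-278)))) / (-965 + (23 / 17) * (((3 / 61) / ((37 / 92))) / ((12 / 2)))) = -786879/569615800 = 0.00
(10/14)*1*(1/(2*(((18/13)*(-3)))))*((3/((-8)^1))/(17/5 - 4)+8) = -1495/2016 = -0.74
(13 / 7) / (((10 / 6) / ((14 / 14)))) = 39/35 = 1.11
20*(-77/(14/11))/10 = -121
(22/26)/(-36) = -11/468 = -0.02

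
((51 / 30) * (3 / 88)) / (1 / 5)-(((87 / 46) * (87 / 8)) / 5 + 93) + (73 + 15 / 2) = -165197/10120 = -16.32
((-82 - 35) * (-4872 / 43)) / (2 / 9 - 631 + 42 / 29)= -1634904/77615 = -21.06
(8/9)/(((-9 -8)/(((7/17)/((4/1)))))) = -14/2601 = -0.01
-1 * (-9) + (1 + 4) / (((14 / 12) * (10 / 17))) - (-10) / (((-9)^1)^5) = 6731516/413343 = 16.29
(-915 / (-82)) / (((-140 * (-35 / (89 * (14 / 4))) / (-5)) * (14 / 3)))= -48861/64288 = -0.76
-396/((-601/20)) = 7920/601 = 13.18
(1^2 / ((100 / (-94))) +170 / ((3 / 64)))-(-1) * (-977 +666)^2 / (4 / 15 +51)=635849821/115350 = 5512.35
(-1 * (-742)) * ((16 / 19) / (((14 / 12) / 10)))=101760/19 = 5355.79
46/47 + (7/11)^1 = 835/517 = 1.62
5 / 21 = 0.24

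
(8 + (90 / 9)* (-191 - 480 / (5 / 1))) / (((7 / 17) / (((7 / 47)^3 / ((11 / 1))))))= -2384046/1142053 = -2.09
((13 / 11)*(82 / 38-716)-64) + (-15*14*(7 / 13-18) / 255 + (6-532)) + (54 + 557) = -3393848/4199 = -808.25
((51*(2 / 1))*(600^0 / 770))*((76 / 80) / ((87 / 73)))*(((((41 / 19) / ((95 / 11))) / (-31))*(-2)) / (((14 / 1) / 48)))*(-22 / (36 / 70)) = -2238764/8967525 = -0.25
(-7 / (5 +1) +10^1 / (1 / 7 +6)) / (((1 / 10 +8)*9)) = 595/94041 = 0.01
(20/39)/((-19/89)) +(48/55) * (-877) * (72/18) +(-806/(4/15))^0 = -124829689/40755 = -3062.93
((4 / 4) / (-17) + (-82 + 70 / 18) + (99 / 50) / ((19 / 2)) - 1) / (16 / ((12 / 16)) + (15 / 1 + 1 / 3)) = -2869264/1332375 = -2.15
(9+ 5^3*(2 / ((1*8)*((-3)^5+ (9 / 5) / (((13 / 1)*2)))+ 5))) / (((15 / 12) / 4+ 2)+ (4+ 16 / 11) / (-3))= 196722416/10961913 = 17.95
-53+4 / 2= -51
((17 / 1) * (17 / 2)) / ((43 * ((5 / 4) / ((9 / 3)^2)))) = 5202/215 = 24.20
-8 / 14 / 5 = -4/35 = -0.11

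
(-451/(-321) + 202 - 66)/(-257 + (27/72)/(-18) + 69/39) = -0.54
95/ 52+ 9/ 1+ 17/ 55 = 31849/2860 = 11.14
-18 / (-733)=18/733 = 0.02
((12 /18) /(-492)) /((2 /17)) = -0.01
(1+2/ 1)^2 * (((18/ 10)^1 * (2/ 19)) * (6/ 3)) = 324/95 = 3.41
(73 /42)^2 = 5329/1764 = 3.02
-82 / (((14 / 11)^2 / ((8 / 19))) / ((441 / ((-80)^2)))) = -44649/30400 = -1.47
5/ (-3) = -5/3 = -1.67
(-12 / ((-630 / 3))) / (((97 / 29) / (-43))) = -2494/3395 = -0.73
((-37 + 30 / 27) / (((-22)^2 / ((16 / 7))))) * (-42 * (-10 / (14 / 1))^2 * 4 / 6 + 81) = -603364/53361 = -11.31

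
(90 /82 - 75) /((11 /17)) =-114.21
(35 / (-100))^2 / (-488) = -49/195200 = 0.00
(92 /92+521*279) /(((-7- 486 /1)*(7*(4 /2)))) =-72680/3451 = -21.06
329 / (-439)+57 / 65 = 3638/28535 = 0.13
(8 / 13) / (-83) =-8/1079 = -0.01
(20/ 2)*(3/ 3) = 10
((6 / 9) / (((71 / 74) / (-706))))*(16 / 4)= -417952/213 = -1962.22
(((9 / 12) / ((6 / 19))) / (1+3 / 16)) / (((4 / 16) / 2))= 16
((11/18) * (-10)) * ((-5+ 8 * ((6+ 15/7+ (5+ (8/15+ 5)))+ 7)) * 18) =-462946/21 = -22045.05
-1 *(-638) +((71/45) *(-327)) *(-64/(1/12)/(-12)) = -32381.73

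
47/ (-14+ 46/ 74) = -1739/495 = -3.51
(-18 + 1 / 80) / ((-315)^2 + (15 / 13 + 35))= -18707/103231600 = 0.00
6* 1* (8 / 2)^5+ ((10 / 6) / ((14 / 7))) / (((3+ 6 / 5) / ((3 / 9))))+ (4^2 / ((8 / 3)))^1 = 6150.07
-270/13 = -20.77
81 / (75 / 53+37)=4293/2036 = 2.11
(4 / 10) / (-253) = -2/1265 = 0.00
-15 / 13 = -1.15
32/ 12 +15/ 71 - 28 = -5351/213 = -25.12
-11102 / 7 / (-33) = 48.06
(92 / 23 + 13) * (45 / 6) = 255/2 = 127.50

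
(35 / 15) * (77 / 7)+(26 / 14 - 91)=-1333/21 = -63.48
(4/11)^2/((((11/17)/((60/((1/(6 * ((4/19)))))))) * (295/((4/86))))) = 156672/64158193 = 0.00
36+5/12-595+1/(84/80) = -557.63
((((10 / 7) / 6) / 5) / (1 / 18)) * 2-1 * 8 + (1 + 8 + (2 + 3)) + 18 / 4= 171/14 = 12.21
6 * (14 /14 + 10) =66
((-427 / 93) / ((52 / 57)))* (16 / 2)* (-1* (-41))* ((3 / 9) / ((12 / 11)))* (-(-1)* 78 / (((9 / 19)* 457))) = -69520297/382509 = -181.75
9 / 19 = 0.47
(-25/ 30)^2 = 25/36 = 0.69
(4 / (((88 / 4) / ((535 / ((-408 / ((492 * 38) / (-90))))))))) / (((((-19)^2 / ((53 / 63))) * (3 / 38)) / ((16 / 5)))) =7440352/1590435 = 4.68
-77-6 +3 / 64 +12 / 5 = -25777/320 = -80.55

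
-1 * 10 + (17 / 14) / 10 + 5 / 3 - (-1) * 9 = 331/420 = 0.79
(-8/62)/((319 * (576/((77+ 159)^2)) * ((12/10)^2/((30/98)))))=-435125/52332588 = -0.01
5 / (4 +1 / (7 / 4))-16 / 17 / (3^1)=1273/1632 = 0.78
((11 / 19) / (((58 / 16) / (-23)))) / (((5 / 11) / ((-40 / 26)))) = 89056/7163 = 12.43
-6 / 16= -3/8 = -0.38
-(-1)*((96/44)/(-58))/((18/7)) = -14/957 = -0.01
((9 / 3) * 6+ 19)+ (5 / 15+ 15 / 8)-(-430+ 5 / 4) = 467.96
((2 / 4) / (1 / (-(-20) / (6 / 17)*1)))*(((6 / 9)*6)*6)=680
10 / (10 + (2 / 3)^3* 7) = 0.83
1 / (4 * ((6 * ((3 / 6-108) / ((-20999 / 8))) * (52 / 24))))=20999/44720 = 0.47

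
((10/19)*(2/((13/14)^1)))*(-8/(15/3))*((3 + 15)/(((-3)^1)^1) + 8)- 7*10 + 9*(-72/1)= -178242/247 = -721.63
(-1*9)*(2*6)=-108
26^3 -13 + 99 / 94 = 1651021/94 = 17564.05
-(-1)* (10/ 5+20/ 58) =68/29 = 2.34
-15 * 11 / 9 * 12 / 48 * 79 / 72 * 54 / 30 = -869/96 = -9.05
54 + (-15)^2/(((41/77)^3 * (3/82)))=68570724/1681 = 40791.63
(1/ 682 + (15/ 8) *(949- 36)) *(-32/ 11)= -18679996/3751 = -4980.00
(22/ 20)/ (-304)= -11/3040 = 0.00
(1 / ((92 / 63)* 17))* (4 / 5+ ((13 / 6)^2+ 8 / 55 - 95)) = -1238531/344080 = -3.60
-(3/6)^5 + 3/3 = 31/32 = 0.97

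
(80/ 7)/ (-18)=-0.63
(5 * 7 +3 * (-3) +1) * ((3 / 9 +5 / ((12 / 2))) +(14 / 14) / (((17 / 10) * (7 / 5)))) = 10197/238 = 42.84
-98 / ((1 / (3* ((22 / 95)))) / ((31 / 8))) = -50127/190 = -263.83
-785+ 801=16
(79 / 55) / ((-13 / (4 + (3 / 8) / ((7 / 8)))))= -0.49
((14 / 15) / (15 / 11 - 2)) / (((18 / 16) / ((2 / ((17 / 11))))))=-3872/2295 = -1.69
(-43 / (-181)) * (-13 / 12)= -559/2172 = -0.26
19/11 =1.73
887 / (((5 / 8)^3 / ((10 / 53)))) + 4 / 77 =69943476/102025 = 685.55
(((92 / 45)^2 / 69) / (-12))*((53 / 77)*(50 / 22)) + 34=20988866/617463 = 33.99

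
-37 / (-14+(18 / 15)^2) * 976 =451400/157 = 2875.16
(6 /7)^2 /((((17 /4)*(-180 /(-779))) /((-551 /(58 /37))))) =-1095274/4165 = -262.97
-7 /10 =-0.70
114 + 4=118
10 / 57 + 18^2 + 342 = 666.18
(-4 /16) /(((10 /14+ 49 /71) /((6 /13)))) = -1491/18148 = -0.08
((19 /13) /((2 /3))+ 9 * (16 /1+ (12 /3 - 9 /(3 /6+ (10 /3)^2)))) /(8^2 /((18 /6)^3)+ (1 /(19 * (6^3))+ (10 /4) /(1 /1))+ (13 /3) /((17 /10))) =194233500/8224931 = 23.62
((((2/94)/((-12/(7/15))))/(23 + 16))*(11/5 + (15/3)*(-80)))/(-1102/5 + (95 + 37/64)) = -1904/28159815 = 0.00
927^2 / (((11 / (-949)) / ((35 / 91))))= -313655085/11 = -28514098.64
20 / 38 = 10/19 = 0.53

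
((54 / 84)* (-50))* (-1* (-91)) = -2925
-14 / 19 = -0.74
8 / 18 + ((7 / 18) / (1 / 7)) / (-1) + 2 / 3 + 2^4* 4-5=1033/18 = 57.39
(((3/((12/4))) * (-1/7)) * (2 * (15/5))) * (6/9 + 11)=-10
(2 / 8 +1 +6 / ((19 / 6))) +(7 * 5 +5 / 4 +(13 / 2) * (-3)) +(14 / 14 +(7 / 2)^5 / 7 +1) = 58931/608 = 96.93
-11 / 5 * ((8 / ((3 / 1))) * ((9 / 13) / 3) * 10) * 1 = -176/13 = -13.54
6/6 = 1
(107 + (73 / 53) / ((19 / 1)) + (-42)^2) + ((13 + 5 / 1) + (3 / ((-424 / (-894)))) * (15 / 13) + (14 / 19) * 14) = 99841753/52364 = 1906.69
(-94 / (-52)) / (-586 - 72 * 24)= -47/60164 = 0.00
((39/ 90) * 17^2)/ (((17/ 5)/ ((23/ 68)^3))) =1.43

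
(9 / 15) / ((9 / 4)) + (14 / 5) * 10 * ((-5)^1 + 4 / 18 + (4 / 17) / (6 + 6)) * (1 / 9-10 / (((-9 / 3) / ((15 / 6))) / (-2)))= 15187916/6885 = 2205.94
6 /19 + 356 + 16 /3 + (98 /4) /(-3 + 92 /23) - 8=43109/114 = 378.15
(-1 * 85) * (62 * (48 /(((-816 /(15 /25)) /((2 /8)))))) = 93/2 = 46.50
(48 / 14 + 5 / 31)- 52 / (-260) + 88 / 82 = 216332/44485 = 4.86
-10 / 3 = -3.33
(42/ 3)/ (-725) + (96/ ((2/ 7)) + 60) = 287086/725 = 395.98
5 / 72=0.07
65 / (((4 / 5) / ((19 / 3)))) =6175/12 = 514.58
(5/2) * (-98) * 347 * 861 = -73197915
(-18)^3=-5832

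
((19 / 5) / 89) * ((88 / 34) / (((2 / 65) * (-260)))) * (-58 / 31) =6061/234515 = 0.03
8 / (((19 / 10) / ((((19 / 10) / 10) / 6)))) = 2/15 = 0.13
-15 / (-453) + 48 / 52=1877/1963 = 0.96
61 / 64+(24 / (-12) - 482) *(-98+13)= 2633021/64 = 41140.95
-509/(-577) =509/577 = 0.88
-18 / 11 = -1.64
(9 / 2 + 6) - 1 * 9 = 3/2 = 1.50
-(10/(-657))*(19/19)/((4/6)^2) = 5/146 = 0.03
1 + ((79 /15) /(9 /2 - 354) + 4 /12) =1.32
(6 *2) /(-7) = -12/7 = -1.71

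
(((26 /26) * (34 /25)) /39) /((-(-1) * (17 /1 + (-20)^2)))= 34/406575 = 0.00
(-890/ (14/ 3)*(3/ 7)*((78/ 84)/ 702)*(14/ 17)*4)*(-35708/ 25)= 6356024/12495 = 508.69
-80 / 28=-2.86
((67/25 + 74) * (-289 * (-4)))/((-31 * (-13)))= 2216052/10075 = 219.96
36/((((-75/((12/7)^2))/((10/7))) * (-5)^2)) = -3456/42875 = -0.08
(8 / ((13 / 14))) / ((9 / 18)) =224/13 = 17.23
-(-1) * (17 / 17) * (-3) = -3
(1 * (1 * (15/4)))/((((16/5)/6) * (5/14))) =315/16 = 19.69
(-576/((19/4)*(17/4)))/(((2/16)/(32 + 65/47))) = -115679232/15181 = -7620.00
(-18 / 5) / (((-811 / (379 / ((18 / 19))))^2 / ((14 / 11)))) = -362980807/325571895 = -1.11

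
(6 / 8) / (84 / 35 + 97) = 0.01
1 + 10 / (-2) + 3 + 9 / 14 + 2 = 23/14 = 1.64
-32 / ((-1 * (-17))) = -32/17 = -1.88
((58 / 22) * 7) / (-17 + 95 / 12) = -2.03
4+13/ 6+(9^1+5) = 121/6 = 20.17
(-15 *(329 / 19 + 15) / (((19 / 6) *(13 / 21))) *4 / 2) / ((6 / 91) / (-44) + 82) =-6.03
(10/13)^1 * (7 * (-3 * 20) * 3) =-12600/13 = -969.23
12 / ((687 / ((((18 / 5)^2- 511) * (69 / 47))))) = -3436476/269075 = -12.77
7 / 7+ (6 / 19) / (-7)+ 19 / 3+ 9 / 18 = 6215/798 = 7.79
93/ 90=31/30 = 1.03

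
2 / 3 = 0.67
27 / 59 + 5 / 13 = 646/767 = 0.84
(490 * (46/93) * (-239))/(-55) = 1077412/1023 = 1053.19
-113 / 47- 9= -536/47 = -11.40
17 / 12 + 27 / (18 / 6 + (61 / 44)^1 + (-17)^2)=77903/51636 = 1.51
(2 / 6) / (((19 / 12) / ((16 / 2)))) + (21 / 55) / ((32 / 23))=1.96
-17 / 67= -0.25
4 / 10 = 2/5 = 0.40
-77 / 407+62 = 2287/37 = 61.81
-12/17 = -0.71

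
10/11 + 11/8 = 201/88 = 2.28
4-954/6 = -155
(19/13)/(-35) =-19/455 = -0.04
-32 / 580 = -8/145 = -0.06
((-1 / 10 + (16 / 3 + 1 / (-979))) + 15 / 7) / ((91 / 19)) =28808959/18708690 = 1.54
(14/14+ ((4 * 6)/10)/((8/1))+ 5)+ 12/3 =103/10 = 10.30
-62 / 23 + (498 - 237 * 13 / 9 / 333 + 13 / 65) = 56807912/114885 = 494.48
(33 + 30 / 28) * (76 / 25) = 18126/175 = 103.58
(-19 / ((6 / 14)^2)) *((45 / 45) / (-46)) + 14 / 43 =45829/17802 = 2.57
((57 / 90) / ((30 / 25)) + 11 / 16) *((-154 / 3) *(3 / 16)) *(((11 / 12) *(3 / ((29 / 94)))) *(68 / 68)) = -6966575/66816 = -104.27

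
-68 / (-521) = 68/521 = 0.13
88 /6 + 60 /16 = 221/12 = 18.42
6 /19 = 0.32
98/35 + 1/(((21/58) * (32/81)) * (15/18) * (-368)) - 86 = -8575277/103040 = -83.22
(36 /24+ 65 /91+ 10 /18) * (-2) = -349/63 = -5.54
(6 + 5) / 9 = 11/9 = 1.22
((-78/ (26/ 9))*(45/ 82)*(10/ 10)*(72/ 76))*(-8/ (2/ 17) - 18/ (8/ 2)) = 1585575/1558 = 1017.70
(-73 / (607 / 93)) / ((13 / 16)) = -108624/7891 = -13.77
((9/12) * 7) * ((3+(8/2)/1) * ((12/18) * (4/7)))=14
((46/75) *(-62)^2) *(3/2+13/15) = 6277252/1125 = 5579.78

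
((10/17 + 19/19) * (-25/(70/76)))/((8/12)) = -7695/119 = -64.66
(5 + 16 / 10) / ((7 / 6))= 198/35 = 5.66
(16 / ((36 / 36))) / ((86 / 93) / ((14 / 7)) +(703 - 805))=-1488/9443 = -0.16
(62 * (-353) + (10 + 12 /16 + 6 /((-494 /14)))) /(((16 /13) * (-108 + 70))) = 21612915/46208 = 467.73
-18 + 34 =16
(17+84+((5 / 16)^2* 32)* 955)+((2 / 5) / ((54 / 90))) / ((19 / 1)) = 1406947/456 = 3085.41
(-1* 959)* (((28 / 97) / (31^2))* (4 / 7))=-15344/93217 = -0.16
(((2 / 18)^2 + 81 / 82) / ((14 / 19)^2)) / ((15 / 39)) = 4453657/929880 = 4.79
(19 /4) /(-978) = -19/3912 = 0.00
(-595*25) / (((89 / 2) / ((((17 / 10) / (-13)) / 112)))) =7225/18512 = 0.39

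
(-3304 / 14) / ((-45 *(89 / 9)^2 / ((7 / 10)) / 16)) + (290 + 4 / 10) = 57625404/198025 = 291.00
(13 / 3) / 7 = 13/21 = 0.62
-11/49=-0.22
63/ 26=2.42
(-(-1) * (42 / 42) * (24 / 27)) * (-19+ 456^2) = 1663336/9 = 184815.11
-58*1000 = -58000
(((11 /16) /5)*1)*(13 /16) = 143/1280 = 0.11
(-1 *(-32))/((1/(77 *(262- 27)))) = 579040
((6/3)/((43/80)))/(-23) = -0.16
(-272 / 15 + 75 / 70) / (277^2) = -3583/16113090 = 0.00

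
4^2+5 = 21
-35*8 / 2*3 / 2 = -210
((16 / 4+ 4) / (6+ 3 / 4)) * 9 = 32/3 = 10.67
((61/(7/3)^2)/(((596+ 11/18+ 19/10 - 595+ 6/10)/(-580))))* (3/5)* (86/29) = -5099112/1813 = -2812.53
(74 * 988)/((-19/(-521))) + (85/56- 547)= 112238701/56 = 2004262.52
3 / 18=1/6 = 0.17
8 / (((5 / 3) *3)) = 1.60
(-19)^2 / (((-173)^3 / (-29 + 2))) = 9747/5177717 = 0.00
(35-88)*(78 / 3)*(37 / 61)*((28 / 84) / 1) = -278.61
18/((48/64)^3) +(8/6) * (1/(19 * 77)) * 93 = 187636/4389 = 42.75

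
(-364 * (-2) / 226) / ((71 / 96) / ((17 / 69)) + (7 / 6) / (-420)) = 8910720/8296121 = 1.07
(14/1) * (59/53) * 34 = 529.89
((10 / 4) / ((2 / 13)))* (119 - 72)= 3055/4 = 763.75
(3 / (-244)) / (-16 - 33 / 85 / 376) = 23970/31194973 = 0.00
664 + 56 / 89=59152/89 = 664.63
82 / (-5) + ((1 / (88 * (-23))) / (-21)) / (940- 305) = -16.40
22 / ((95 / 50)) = 220/19 = 11.58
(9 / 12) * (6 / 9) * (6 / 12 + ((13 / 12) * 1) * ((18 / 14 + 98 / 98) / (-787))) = 16423/66108 = 0.25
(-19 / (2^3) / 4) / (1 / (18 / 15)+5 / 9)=-171/400 = -0.43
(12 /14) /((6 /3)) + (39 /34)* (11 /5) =3513/1190 = 2.95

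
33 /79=0.42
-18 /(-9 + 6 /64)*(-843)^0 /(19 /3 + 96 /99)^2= 209088/5517695 = 0.04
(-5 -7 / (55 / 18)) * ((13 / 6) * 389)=-2027857/330 = -6145.02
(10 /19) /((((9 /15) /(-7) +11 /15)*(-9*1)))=-175/1938 = -0.09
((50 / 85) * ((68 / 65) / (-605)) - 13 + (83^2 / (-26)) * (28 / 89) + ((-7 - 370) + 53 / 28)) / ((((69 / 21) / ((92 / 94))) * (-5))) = 196607493/6999850 = 28.09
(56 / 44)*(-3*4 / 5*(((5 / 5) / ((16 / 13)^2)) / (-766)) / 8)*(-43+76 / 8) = -237783/21570560 = -0.01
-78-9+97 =10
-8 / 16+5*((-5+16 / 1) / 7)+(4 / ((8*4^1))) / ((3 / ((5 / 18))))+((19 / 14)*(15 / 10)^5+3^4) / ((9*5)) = 113675/12096 = 9.40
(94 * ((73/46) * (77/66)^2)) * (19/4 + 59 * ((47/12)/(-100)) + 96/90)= 707276633/993600 = 711.83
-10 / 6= -5/3 = -1.67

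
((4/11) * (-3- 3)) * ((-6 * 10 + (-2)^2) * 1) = 1344/11 = 122.18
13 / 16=0.81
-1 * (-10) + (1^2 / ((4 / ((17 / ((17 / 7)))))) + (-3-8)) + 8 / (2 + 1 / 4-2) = 131/4 = 32.75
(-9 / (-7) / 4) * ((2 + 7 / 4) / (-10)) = -27/224 = -0.12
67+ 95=162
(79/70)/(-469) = -79/32830 = 0.00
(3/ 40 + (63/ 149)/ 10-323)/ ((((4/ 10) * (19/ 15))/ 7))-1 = -202105301/45296 = -4461.88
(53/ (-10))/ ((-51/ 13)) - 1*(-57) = 29759/510 = 58.35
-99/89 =-1.11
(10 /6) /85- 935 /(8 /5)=-238417/408 = -584.36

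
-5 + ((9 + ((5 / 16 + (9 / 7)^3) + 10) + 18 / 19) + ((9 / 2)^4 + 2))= 22389687/52136 = 429.45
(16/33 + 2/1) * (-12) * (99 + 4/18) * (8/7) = -2343232/693 = -3381.29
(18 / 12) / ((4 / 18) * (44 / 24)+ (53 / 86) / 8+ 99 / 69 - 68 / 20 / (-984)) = 131378760/168399559 = 0.78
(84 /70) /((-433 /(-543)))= 3258/2165 = 1.50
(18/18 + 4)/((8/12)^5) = 1215/32 = 37.97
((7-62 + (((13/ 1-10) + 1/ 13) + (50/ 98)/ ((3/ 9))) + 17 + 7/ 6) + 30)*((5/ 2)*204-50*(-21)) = -170140/49 = -3472.24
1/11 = 0.09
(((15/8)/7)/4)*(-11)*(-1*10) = 825/112 = 7.37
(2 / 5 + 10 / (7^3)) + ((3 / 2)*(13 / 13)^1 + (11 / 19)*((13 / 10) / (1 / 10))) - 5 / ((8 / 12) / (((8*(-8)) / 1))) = 31897813/65170 = 489.46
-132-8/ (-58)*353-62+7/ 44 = -185213/1276 = -145.15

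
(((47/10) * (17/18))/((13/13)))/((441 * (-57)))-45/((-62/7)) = 712609181/140264460 = 5.08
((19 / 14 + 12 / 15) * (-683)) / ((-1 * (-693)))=-103133/48510 = -2.13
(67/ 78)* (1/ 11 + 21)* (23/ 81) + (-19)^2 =12723145/34749 = 366.14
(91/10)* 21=1911/10 = 191.10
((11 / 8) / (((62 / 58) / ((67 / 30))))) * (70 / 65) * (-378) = -9425493/8060 = -1169.42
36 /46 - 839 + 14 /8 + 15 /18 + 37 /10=-1148069/1380 = -831.93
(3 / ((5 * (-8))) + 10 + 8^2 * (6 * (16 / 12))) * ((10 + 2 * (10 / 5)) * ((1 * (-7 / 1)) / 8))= -1022973/160 = -6393.58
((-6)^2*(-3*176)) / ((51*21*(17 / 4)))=-8448/2023 = -4.18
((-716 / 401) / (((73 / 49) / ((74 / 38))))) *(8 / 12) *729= -630880488/556187 = -1134.30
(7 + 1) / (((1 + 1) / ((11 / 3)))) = 44/3 = 14.67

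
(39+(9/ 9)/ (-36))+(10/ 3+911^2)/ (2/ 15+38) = 392449/18 = 21802.72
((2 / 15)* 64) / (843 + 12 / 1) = 128/12825 = 0.01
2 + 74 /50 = 87/25 = 3.48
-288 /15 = -96/5 = -19.20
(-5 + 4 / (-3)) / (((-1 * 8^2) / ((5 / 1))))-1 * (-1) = 1.49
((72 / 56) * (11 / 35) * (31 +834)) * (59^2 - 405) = 52682652/49 = 1075156.16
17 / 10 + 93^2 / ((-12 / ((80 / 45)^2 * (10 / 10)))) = -614581/270 = -2276.23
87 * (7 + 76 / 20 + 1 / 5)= 957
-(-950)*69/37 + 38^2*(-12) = -575586/37 = -15556.38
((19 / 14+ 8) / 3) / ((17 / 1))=131/714 = 0.18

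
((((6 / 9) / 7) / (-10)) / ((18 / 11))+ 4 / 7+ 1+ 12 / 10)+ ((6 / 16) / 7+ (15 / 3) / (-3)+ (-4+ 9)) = 46513/7560 = 6.15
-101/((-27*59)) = 101/1593 = 0.06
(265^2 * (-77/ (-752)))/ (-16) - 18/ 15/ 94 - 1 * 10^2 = -33053393/60160 = -549.42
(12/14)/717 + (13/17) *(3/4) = 65383/113764 = 0.57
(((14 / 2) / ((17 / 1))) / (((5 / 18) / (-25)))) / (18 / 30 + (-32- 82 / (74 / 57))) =58275/148699 = 0.39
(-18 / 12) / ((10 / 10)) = -3/2 = -1.50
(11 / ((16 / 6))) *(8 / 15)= 11/5 = 2.20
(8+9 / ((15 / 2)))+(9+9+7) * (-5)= -579/5 = -115.80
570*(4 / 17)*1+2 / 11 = 134.30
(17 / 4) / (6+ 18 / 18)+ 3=101/28 = 3.61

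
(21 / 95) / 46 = 21/4370 = 0.00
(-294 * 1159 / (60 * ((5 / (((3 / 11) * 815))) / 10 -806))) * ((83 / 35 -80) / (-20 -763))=513287489/734776335 = 0.70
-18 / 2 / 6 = -3/2 = -1.50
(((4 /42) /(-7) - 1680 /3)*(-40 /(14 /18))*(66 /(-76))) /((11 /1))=-14817960/6517 = -2273.74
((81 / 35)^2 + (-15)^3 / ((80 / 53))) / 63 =-4857711/137200 = -35.41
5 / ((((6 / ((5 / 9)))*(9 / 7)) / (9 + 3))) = 350/81 = 4.32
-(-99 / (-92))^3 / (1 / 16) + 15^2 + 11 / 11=10028669/48668 = 206.06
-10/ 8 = -1.25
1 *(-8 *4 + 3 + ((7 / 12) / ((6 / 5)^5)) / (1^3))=-2684173/93312 = -28.77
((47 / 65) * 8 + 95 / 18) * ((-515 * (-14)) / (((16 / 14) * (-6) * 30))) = -65323321/168480 = -387.72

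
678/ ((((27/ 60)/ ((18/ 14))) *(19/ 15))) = 203400/133 = 1529.32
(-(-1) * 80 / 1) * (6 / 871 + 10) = 697280/871 = 800.55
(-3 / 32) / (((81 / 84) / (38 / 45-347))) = 109039/3240 = 33.65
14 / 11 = 1.27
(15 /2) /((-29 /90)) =-675/29 = -23.28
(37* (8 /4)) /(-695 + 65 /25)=-185/1731 = -0.11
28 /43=0.65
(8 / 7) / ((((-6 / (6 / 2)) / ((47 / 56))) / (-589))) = 27683/98 = 282.48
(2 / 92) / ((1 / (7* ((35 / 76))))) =245/3496 = 0.07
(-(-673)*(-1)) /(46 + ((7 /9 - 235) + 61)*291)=2019/151085 = 0.01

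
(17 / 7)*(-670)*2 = -3254.29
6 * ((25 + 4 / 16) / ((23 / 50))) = 7575/23 = 329.35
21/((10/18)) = 189/5 = 37.80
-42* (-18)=756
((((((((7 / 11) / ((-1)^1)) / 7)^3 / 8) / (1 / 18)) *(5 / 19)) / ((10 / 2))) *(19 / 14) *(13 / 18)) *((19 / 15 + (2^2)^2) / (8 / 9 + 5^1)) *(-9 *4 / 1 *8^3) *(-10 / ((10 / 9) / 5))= -14961024/70543 = -212.08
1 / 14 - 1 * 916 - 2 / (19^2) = -4629131/5054 = -915.93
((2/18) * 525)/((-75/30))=-70/3 = -23.33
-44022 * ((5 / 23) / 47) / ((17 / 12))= -114840/799 = -143.73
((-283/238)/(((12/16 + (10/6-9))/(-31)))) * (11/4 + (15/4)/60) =-1184355/75208 = -15.75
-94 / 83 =-1.13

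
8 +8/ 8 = 9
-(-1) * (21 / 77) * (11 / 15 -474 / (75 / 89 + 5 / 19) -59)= -1365739/10285 = -132.79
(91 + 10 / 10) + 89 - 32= 149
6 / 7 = 0.86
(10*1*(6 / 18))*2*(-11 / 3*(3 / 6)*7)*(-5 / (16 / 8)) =1925/9 = 213.89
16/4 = 4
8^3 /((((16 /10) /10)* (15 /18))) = 3840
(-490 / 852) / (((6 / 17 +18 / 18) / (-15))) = 6.38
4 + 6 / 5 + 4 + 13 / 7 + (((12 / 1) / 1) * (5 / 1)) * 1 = 2487/35 = 71.06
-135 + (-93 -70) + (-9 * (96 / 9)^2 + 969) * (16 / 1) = -1178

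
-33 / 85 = -0.39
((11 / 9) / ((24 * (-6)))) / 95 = -11/123120 = 0.00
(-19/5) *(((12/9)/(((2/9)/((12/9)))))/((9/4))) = -608/45 = -13.51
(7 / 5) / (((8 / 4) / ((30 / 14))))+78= 159/2 = 79.50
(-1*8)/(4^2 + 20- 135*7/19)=0.58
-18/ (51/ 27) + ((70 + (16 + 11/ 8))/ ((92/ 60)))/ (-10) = -15.23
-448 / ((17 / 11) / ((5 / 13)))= -24640/221 = -111.49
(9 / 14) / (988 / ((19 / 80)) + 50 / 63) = 81/524260 = 0.00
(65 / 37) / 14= 65/518 = 0.13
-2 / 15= -0.13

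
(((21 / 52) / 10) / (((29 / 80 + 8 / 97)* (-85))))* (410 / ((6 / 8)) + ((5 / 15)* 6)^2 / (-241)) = -536719624/919551165 = -0.58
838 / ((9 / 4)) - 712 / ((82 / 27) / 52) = -4360984/369 = -11818.38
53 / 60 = 0.88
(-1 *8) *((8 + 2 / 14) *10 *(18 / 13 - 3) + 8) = 12848/13 = 988.31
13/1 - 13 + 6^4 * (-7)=-9072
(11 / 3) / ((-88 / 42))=-7/4 = -1.75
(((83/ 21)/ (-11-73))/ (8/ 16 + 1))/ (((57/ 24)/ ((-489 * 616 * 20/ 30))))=9524416/3591 = 2652.30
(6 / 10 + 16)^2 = 6889/25 = 275.56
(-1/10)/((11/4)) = -2/55 = -0.04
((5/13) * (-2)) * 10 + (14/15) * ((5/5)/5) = -7318/975 = -7.51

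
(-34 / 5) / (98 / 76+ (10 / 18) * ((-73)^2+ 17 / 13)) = -50388/21952655 = 0.00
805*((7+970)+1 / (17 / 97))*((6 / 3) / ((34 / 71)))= 954831430/289 = 3303914.98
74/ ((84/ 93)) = 1147/14 = 81.93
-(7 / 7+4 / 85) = -89/85 = -1.05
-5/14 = -0.36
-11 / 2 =-5.50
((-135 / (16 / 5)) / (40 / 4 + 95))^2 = 2025/12544 = 0.16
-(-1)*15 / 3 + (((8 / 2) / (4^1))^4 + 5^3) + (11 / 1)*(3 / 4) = 557/4 = 139.25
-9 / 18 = -1/2 = -0.50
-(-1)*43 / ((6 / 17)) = 731/6 = 121.83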